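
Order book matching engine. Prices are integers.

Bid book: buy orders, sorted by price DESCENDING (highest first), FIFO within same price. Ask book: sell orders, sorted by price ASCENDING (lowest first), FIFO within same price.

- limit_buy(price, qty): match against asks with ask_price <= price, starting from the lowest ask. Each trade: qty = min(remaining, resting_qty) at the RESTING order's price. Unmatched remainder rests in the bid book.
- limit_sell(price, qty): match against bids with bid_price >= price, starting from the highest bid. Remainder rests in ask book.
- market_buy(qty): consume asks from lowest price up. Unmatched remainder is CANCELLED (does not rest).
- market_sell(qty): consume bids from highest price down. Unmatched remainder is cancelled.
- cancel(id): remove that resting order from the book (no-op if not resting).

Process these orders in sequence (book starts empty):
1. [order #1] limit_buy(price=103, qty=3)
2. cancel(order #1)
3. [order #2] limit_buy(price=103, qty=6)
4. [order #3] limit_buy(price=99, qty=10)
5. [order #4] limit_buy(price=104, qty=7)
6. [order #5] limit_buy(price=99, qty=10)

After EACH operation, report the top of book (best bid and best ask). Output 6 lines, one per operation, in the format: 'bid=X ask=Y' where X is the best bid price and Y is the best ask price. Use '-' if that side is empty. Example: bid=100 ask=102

Answer: bid=103 ask=-
bid=- ask=-
bid=103 ask=-
bid=103 ask=-
bid=104 ask=-
bid=104 ask=-

Derivation:
After op 1 [order #1] limit_buy(price=103, qty=3): fills=none; bids=[#1:3@103] asks=[-]
After op 2 cancel(order #1): fills=none; bids=[-] asks=[-]
After op 3 [order #2] limit_buy(price=103, qty=6): fills=none; bids=[#2:6@103] asks=[-]
After op 4 [order #3] limit_buy(price=99, qty=10): fills=none; bids=[#2:6@103 #3:10@99] asks=[-]
After op 5 [order #4] limit_buy(price=104, qty=7): fills=none; bids=[#4:7@104 #2:6@103 #3:10@99] asks=[-]
After op 6 [order #5] limit_buy(price=99, qty=10): fills=none; bids=[#4:7@104 #2:6@103 #3:10@99 #5:10@99] asks=[-]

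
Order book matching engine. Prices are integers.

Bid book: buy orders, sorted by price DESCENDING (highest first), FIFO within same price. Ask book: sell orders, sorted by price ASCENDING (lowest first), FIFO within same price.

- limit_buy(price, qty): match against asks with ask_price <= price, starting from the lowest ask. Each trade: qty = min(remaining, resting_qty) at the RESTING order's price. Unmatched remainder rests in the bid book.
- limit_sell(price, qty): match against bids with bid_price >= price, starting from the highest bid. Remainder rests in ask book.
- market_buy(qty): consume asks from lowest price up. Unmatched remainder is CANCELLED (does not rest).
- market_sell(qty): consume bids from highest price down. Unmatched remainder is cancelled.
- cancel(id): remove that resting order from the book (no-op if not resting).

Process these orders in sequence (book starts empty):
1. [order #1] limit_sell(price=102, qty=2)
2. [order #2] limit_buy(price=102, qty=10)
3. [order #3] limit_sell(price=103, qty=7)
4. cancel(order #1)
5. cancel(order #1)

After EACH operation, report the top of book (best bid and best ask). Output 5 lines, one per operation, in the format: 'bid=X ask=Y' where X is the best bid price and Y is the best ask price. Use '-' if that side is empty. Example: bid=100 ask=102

After op 1 [order #1] limit_sell(price=102, qty=2): fills=none; bids=[-] asks=[#1:2@102]
After op 2 [order #2] limit_buy(price=102, qty=10): fills=#2x#1:2@102; bids=[#2:8@102] asks=[-]
After op 3 [order #3] limit_sell(price=103, qty=7): fills=none; bids=[#2:8@102] asks=[#3:7@103]
After op 4 cancel(order #1): fills=none; bids=[#2:8@102] asks=[#3:7@103]
After op 5 cancel(order #1): fills=none; bids=[#2:8@102] asks=[#3:7@103]

Answer: bid=- ask=102
bid=102 ask=-
bid=102 ask=103
bid=102 ask=103
bid=102 ask=103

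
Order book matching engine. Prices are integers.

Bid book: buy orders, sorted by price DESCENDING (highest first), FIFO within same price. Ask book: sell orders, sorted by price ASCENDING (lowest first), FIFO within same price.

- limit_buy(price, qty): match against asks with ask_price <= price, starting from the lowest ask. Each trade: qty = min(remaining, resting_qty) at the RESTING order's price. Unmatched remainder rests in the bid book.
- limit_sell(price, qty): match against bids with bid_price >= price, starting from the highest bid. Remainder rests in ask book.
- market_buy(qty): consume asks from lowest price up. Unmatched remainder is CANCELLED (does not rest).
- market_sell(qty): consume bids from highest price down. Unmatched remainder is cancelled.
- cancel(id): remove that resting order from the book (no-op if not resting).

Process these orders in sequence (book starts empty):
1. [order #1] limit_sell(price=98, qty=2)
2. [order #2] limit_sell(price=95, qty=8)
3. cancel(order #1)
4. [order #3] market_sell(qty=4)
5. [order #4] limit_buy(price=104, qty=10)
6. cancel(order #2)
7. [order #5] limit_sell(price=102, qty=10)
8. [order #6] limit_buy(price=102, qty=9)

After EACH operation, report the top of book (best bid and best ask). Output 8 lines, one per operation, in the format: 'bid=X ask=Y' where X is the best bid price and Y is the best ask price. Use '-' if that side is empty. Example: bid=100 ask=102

After op 1 [order #1] limit_sell(price=98, qty=2): fills=none; bids=[-] asks=[#1:2@98]
After op 2 [order #2] limit_sell(price=95, qty=8): fills=none; bids=[-] asks=[#2:8@95 #1:2@98]
After op 3 cancel(order #1): fills=none; bids=[-] asks=[#2:8@95]
After op 4 [order #3] market_sell(qty=4): fills=none; bids=[-] asks=[#2:8@95]
After op 5 [order #4] limit_buy(price=104, qty=10): fills=#4x#2:8@95; bids=[#4:2@104] asks=[-]
After op 6 cancel(order #2): fills=none; bids=[#4:2@104] asks=[-]
After op 7 [order #5] limit_sell(price=102, qty=10): fills=#4x#5:2@104; bids=[-] asks=[#5:8@102]
After op 8 [order #6] limit_buy(price=102, qty=9): fills=#6x#5:8@102; bids=[#6:1@102] asks=[-]

Answer: bid=- ask=98
bid=- ask=95
bid=- ask=95
bid=- ask=95
bid=104 ask=-
bid=104 ask=-
bid=- ask=102
bid=102 ask=-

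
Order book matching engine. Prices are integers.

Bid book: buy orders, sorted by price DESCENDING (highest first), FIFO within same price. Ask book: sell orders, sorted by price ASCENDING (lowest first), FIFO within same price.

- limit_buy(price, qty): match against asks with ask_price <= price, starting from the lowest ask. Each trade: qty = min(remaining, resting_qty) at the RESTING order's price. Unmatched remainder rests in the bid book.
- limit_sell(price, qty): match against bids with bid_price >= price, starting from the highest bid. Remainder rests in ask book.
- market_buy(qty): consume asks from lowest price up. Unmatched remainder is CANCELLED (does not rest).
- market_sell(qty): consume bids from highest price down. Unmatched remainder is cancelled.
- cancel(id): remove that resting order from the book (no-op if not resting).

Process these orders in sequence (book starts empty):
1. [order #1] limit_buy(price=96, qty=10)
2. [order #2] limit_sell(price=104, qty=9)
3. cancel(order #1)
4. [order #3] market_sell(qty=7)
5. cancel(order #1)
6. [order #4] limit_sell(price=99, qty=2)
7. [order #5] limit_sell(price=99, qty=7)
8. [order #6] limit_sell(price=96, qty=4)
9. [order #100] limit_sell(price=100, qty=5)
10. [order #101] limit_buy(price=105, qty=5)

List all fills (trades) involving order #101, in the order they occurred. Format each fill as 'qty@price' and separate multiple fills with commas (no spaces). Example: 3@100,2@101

After op 1 [order #1] limit_buy(price=96, qty=10): fills=none; bids=[#1:10@96] asks=[-]
After op 2 [order #2] limit_sell(price=104, qty=9): fills=none; bids=[#1:10@96] asks=[#2:9@104]
After op 3 cancel(order #1): fills=none; bids=[-] asks=[#2:9@104]
After op 4 [order #3] market_sell(qty=7): fills=none; bids=[-] asks=[#2:9@104]
After op 5 cancel(order #1): fills=none; bids=[-] asks=[#2:9@104]
After op 6 [order #4] limit_sell(price=99, qty=2): fills=none; bids=[-] asks=[#4:2@99 #2:9@104]
After op 7 [order #5] limit_sell(price=99, qty=7): fills=none; bids=[-] asks=[#4:2@99 #5:7@99 #2:9@104]
After op 8 [order #6] limit_sell(price=96, qty=4): fills=none; bids=[-] asks=[#6:4@96 #4:2@99 #5:7@99 #2:9@104]
After op 9 [order #100] limit_sell(price=100, qty=5): fills=none; bids=[-] asks=[#6:4@96 #4:2@99 #5:7@99 #100:5@100 #2:9@104]
After op 10 [order #101] limit_buy(price=105, qty=5): fills=#101x#6:4@96 #101x#4:1@99; bids=[-] asks=[#4:1@99 #5:7@99 #100:5@100 #2:9@104]

Answer: 4@96,1@99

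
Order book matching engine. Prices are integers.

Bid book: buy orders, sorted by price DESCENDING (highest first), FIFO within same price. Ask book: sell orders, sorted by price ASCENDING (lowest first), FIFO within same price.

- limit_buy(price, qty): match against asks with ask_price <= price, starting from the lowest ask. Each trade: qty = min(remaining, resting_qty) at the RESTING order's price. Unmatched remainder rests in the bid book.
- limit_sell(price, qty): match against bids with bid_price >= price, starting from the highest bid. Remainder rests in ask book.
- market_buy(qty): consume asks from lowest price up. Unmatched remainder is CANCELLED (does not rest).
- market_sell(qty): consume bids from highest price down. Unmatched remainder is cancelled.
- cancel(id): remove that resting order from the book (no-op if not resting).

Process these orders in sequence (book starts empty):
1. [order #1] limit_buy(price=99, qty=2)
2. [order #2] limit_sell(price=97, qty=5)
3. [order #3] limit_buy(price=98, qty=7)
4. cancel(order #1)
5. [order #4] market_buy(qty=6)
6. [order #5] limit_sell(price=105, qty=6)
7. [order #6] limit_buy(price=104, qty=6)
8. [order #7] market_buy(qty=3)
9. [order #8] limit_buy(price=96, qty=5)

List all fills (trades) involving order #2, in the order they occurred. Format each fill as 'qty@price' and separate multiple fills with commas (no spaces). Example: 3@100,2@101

Answer: 2@99,3@97

Derivation:
After op 1 [order #1] limit_buy(price=99, qty=2): fills=none; bids=[#1:2@99] asks=[-]
After op 2 [order #2] limit_sell(price=97, qty=5): fills=#1x#2:2@99; bids=[-] asks=[#2:3@97]
After op 3 [order #3] limit_buy(price=98, qty=7): fills=#3x#2:3@97; bids=[#3:4@98] asks=[-]
After op 4 cancel(order #1): fills=none; bids=[#3:4@98] asks=[-]
After op 5 [order #4] market_buy(qty=6): fills=none; bids=[#3:4@98] asks=[-]
After op 6 [order #5] limit_sell(price=105, qty=6): fills=none; bids=[#3:4@98] asks=[#5:6@105]
After op 7 [order #6] limit_buy(price=104, qty=6): fills=none; bids=[#6:6@104 #3:4@98] asks=[#5:6@105]
After op 8 [order #7] market_buy(qty=3): fills=#7x#5:3@105; bids=[#6:6@104 #3:4@98] asks=[#5:3@105]
After op 9 [order #8] limit_buy(price=96, qty=5): fills=none; bids=[#6:6@104 #3:4@98 #8:5@96] asks=[#5:3@105]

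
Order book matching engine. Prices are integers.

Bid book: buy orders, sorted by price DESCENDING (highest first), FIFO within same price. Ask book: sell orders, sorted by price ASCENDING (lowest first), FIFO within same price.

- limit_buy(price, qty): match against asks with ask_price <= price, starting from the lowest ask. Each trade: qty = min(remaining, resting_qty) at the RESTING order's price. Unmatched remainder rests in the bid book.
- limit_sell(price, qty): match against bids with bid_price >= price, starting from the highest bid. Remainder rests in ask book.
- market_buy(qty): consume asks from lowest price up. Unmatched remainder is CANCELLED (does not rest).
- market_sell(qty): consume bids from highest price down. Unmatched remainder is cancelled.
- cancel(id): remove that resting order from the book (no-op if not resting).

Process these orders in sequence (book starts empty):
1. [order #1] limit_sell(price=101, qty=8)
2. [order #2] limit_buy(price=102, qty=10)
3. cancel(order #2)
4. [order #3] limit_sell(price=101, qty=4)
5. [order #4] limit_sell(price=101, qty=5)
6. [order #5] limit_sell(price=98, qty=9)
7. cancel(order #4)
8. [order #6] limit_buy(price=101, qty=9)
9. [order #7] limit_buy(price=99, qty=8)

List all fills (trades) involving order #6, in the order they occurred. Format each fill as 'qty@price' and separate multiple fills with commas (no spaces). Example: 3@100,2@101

After op 1 [order #1] limit_sell(price=101, qty=8): fills=none; bids=[-] asks=[#1:8@101]
After op 2 [order #2] limit_buy(price=102, qty=10): fills=#2x#1:8@101; bids=[#2:2@102] asks=[-]
After op 3 cancel(order #2): fills=none; bids=[-] asks=[-]
After op 4 [order #3] limit_sell(price=101, qty=4): fills=none; bids=[-] asks=[#3:4@101]
After op 5 [order #4] limit_sell(price=101, qty=5): fills=none; bids=[-] asks=[#3:4@101 #4:5@101]
After op 6 [order #5] limit_sell(price=98, qty=9): fills=none; bids=[-] asks=[#5:9@98 #3:4@101 #4:5@101]
After op 7 cancel(order #4): fills=none; bids=[-] asks=[#5:9@98 #3:4@101]
After op 8 [order #6] limit_buy(price=101, qty=9): fills=#6x#5:9@98; bids=[-] asks=[#3:4@101]
After op 9 [order #7] limit_buy(price=99, qty=8): fills=none; bids=[#7:8@99] asks=[#3:4@101]

Answer: 9@98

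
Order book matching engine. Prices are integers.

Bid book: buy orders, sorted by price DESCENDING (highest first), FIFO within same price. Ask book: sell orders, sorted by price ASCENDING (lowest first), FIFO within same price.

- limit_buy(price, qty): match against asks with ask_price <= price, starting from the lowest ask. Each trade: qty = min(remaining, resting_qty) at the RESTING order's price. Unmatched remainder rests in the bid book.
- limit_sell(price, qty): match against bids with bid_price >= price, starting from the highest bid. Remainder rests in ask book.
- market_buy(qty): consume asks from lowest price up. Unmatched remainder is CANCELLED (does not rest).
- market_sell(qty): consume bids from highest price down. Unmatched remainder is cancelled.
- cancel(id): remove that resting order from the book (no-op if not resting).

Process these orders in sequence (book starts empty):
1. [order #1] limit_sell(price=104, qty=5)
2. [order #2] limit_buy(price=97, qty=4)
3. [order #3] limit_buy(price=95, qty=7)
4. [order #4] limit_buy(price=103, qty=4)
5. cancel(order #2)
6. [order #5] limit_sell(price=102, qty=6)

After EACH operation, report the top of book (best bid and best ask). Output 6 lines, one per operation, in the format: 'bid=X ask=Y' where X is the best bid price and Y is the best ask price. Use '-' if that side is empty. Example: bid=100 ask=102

After op 1 [order #1] limit_sell(price=104, qty=5): fills=none; bids=[-] asks=[#1:5@104]
After op 2 [order #2] limit_buy(price=97, qty=4): fills=none; bids=[#2:4@97] asks=[#1:5@104]
After op 3 [order #3] limit_buy(price=95, qty=7): fills=none; bids=[#2:4@97 #3:7@95] asks=[#1:5@104]
After op 4 [order #4] limit_buy(price=103, qty=4): fills=none; bids=[#4:4@103 #2:4@97 #3:7@95] asks=[#1:5@104]
After op 5 cancel(order #2): fills=none; bids=[#4:4@103 #3:7@95] asks=[#1:5@104]
After op 6 [order #5] limit_sell(price=102, qty=6): fills=#4x#5:4@103; bids=[#3:7@95] asks=[#5:2@102 #1:5@104]

Answer: bid=- ask=104
bid=97 ask=104
bid=97 ask=104
bid=103 ask=104
bid=103 ask=104
bid=95 ask=102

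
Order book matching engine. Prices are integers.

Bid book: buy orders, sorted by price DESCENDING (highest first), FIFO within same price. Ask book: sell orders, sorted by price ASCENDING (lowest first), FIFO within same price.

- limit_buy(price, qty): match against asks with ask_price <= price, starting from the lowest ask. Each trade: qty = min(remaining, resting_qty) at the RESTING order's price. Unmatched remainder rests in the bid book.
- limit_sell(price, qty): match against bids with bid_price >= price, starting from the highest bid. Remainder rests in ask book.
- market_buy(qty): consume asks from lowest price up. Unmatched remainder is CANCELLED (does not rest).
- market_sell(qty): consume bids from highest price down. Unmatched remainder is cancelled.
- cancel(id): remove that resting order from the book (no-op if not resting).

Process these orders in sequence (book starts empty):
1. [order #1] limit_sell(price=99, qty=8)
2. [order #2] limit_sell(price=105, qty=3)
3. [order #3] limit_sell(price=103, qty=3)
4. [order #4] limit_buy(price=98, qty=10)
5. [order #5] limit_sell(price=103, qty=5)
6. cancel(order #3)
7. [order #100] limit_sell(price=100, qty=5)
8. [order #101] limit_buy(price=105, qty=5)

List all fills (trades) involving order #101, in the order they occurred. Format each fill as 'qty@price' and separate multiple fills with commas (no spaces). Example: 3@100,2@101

After op 1 [order #1] limit_sell(price=99, qty=8): fills=none; bids=[-] asks=[#1:8@99]
After op 2 [order #2] limit_sell(price=105, qty=3): fills=none; bids=[-] asks=[#1:8@99 #2:3@105]
After op 3 [order #3] limit_sell(price=103, qty=3): fills=none; bids=[-] asks=[#1:8@99 #3:3@103 #2:3@105]
After op 4 [order #4] limit_buy(price=98, qty=10): fills=none; bids=[#4:10@98] asks=[#1:8@99 #3:3@103 #2:3@105]
After op 5 [order #5] limit_sell(price=103, qty=5): fills=none; bids=[#4:10@98] asks=[#1:8@99 #3:3@103 #5:5@103 #2:3@105]
After op 6 cancel(order #3): fills=none; bids=[#4:10@98] asks=[#1:8@99 #5:5@103 #2:3@105]
After op 7 [order #100] limit_sell(price=100, qty=5): fills=none; bids=[#4:10@98] asks=[#1:8@99 #100:5@100 #5:5@103 #2:3@105]
After op 8 [order #101] limit_buy(price=105, qty=5): fills=#101x#1:5@99; bids=[#4:10@98] asks=[#1:3@99 #100:5@100 #5:5@103 #2:3@105]

Answer: 5@99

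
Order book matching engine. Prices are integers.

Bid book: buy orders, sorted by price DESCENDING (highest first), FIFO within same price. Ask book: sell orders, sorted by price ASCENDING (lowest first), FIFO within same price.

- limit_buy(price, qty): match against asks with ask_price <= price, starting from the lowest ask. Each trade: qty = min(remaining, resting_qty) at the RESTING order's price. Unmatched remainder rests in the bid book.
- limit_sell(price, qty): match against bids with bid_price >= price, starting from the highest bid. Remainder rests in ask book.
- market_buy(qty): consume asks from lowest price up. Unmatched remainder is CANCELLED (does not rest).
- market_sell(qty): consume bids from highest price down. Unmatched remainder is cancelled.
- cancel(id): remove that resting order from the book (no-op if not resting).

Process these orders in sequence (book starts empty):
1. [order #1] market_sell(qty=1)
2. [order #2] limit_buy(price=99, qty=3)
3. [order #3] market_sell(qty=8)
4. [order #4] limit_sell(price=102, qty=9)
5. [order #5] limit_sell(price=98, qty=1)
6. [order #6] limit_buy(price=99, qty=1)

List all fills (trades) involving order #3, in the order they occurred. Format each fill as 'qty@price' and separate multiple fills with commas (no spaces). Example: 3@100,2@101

Answer: 3@99

Derivation:
After op 1 [order #1] market_sell(qty=1): fills=none; bids=[-] asks=[-]
After op 2 [order #2] limit_buy(price=99, qty=3): fills=none; bids=[#2:3@99] asks=[-]
After op 3 [order #3] market_sell(qty=8): fills=#2x#3:3@99; bids=[-] asks=[-]
After op 4 [order #4] limit_sell(price=102, qty=9): fills=none; bids=[-] asks=[#4:9@102]
After op 5 [order #5] limit_sell(price=98, qty=1): fills=none; bids=[-] asks=[#5:1@98 #4:9@102]
After op 6 [order #6] limit_buy(price=99, qty=1): fills=#6x#5:1@98; bids=[-] asks=[#4:9@102]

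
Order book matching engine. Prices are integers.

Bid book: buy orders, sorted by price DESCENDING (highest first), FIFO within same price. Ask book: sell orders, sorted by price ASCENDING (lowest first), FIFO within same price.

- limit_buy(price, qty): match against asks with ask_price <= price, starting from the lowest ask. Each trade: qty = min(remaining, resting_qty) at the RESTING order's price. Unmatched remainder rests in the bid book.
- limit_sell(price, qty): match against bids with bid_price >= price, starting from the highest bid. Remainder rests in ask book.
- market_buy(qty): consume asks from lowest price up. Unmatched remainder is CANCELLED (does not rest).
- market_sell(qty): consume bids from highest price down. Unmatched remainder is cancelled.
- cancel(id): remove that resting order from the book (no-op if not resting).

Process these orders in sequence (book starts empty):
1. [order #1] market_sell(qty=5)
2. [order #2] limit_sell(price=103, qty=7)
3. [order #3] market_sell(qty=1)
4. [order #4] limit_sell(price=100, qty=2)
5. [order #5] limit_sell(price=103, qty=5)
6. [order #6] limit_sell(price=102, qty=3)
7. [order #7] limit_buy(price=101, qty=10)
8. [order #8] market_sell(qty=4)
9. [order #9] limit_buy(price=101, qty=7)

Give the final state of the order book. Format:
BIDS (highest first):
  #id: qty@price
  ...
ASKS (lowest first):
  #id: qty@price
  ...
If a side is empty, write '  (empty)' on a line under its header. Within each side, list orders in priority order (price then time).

Answer: BIDS (highest first):
  #7: 4@101
  #9: 7@101
ASKS (lowest first):
  #6: 3@102
  #2: 7@103
  #5: 5@103

Derivation:
After op 1 [order #1] market_sell(qty=5): fills=none; bids=[-] asks=[-]
After op 2 [order #2] limit_sell(price=103, qty=7): fills=none; bids=[-] asks=[#2:7@103]
After op 3 [order #3] market_sell(qty=1): fills=none; bids=[-] asks=[#2:7@103]
After op 4 [order #4] limit_sell(price=100, qty=2): fills=none; bids=[-] asks=[#4:2@100 #2:7@103]
After op 5 [order #5] limit_sell(price=103, qty=5): fills=none; bids=[-] asks=[#4:2@100 #2:7@103 #5:5@103]
After op 6 [order #6] limit_sell(price=102, qty=3): fills=none; bids=[-] asks=[#4:2@100 #6:3@102 #2:7@103 #5:5@103]
After op 7 [order #7] limit_buy(price=101, qty=10): fills=#7x#4:2@100; bids=[#7:8@101] asks=[#6:3@102 #2:7@103 #5:5@103]
After op 8 [order #8] market_sell(qty=4): fills=#7x#8:4@101; bids=[#7:4@101] asks=[#6:3@102 #2:7@103 #5:5@103]
After op 9 [order #9] limit_buy(price=101, qty=7): fills=none; bids=[#7:4@101 #9:7@101] asks=[#6:3@102 #2:7@103 #5:5@103]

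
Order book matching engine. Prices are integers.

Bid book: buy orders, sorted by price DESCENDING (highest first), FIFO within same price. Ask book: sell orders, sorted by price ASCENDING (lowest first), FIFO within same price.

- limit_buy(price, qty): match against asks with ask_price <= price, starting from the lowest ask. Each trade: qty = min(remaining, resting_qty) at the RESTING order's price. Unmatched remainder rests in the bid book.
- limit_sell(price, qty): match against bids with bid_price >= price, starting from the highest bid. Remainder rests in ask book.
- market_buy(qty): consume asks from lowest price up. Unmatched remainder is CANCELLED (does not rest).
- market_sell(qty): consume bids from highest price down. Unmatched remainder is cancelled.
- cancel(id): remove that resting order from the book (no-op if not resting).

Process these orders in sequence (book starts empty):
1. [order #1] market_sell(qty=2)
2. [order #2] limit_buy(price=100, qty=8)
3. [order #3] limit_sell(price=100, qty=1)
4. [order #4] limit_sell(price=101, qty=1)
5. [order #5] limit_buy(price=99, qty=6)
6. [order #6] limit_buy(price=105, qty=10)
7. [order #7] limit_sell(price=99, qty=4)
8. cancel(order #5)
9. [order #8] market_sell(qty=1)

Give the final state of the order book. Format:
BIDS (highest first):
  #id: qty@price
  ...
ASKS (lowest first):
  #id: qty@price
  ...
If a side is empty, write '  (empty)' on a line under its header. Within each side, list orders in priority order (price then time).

After op 1 [order #1] market_sell(qty=2): fills=none; bids=[-] asks=[-]
After op 2 [order #2] limit_buy(price=100, qty=8): fills=none; bids=[#2:8@100] asks=[-]
After op 3 [order #3] limit_sell(price=100, qty=1): fills=#2x#3:1@100; bids=[#2:7@100] asks=[-]
After op 4 [order #4] limit_sell(price=101, qty=1): fills=none; bids=[#2:7@100] asks=[#4:1@101]
After op 5 [order #5] limit_buy(price=99, qty=6): fills=none; bids=[#2:7@100 #5:6@99] asks=[#4:1@101]
After op 6 [order #6] limit_buy(price=105, qty=10): fills=#6x#4:1@101; bids=[#6:9@105 #2:7@100 #5:6@99] asks=[-]
After op 7 [order #7] limit_sell(price=99, qty=4): fills=#6x#7:4@105; bids=[#6:5@105 #2:7@100 #5:6@99] asks=[-]
After op 8 cancel(order #5): fills=none; bids=[#6:5@105 #2:7@100] asks=[-]
After op 9 [order #8] market_sell(qty=1): fills=#6x#8:1@105; bids=[#6:4@105 #2:7@100] asks=[-]

Answer: BIDS (highest first):
  #6: 4@105
  #2: 7@100
ASKS (lowest first):
  (empty)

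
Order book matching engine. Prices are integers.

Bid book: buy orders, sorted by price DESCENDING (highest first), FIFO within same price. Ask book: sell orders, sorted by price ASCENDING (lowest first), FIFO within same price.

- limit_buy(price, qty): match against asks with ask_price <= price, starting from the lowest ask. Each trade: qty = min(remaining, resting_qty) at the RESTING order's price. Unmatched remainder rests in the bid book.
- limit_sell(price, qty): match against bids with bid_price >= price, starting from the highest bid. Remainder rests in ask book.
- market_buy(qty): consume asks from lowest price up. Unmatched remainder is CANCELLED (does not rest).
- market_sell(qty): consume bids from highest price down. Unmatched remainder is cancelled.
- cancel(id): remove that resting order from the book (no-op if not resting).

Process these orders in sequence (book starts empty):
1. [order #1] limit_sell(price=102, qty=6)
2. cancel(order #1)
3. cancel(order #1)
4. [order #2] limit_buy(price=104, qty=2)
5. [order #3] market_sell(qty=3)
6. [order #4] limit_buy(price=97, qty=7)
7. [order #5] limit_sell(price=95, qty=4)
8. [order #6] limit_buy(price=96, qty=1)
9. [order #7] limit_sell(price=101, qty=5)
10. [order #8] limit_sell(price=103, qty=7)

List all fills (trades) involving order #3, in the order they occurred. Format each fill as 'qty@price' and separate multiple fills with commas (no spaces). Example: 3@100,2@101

Answer: 2@104

Derivation:
After op 1 [order #1] limit_sell(price=102, qty=6): fills=none; bids=[-] asks=[#1:6@102]
After op 2 cancel(order #1): fills=none; bids=[-] asks=[-]
After op 3 cancel(order #1): fills=none; bids=[-] asks=[-]
After op 4 [order #2] limit_buy(price=104, qty=2): fills=none; bids=[#2:2@104] asks=[-]
After op 5 [order #3] market_sell(qty=3): fills=#2x#3:2@104; bids=[-] asks=[-]
After op 6 [order #4] limit_buy(price=97, qty=7): fills=none; bids=[#4:7@97] asks=[-]
After op 7 [order #5] limit_sell(price=95, qty=4): fills=#4x#5:4@97; bids=[#4:3@97] asks=[-]
After op 8 [order #6] limit_buy(price=96, qty=1): fills=none; bids=[#4:3@97 #6:1@96] asks=[-]
After op 9 [order #7] limit_sell(price=101, qty=5): fills=none; bids=[#4:3@97 #6:1@96] asks=[#7:5@101]
After op 10 [order #8] limit_sell(price=103, qty=7): fills=none; bids=[#4:3@97 #6:1@96] asks=[#7:5@101 #8:7@103]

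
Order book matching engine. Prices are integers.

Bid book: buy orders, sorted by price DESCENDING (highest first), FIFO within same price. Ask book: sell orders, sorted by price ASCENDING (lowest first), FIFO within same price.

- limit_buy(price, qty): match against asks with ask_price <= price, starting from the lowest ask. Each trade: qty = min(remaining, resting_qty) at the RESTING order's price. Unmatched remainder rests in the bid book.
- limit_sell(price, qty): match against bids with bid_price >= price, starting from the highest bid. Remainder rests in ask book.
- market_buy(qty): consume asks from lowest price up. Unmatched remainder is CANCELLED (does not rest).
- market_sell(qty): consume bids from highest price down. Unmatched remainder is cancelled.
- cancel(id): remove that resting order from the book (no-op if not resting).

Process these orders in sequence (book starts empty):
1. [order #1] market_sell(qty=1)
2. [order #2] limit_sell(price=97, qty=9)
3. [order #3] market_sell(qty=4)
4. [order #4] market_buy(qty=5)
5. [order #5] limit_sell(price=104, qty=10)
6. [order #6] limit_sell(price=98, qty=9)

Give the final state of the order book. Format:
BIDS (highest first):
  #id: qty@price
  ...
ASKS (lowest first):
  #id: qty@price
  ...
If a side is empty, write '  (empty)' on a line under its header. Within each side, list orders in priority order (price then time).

Answer: BIDS (highest first):
  (empty)
ASKS (lowest first):
  #2: 4@97
  #6: 9@98
  #5: 10@104

Derivation:
After op 1 [order #1] market_sell(qty=1): fills=none; bids=[-] asks=[-]
After op 2 [order #2] limit_sell(price=97, qty=9): fills=none; bids=[-] asks=[#2:9@97]
After op 3 [order #3] market_sell(qty=4): fills=none; bids=[-] asks=[#2:9@97]
After op 4 [order #4] market_buy(qty=5): fills=#4x#2:5@97; bids=[-] asks=[#2:4@97]
After op 5 [order #5] limit_sell(price=104, qty=10): fills=none; bids=[-] asks=[#2:4@97 #5:10@104]
After op 6 [order #6] limit_sell(price=98, qty=9): fills=none; bids=[-] asks=[#2:4@97 #6:9@98 #5:10@104]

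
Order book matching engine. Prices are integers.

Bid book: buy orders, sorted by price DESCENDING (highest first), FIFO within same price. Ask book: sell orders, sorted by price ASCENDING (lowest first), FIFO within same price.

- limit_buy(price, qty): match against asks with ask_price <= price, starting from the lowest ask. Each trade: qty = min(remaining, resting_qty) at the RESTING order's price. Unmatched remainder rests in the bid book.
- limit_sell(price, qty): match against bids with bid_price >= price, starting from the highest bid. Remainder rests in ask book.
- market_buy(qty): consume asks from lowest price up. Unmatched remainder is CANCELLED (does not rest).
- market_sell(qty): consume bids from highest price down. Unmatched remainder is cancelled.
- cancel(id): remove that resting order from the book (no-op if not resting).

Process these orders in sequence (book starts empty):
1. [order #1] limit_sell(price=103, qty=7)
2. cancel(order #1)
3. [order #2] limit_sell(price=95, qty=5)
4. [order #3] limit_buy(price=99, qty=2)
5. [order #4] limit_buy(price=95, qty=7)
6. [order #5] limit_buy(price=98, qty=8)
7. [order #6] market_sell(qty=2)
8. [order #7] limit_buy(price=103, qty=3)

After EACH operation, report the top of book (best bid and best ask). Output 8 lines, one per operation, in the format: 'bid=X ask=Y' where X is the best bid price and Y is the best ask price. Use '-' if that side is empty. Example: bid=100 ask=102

Answer: bid=- ask=103
bid=- ask=-
bid=- ask=95
bid=- ask=95
bid=95 ask=-
bid=98 ask=-
bid=98 ask=-
bid=103 ask=-

Derivation:
After op 1 [order #1] limit_sell(price=103, qty=7): fills=none; bids=[-] asks=[#1:7@103]
After op 2 cancel(order #1): fills=none; bids=[-] asks=[-]
After op 3 [order #2] limit_sell(price=95, qty=5): fills=none; bids=[-] asks=[#2:5@95]
After op 4 [order #3] limit_buy(price=99, qty=2): fills=#3x#2:2@95; bids=[-] asks=[#2:3@95]
After op 5 [order #4] limit_buy(price=95, qty=7): fills=#4x#2:3@95; bids=[#4:4@95] asks=[-]
After op 6 [order #5] limit_buy(price=98, qty=8): fills=none; bids=[#5:8@98 #4:4@95] asks=[-]
After op 7 [order #6] market_sell(qty=2): fills=#5x#6:2@98; bids=[#5:6@98 #4:4@95] asks=[-]
After op 8 [order #7] limit_buy(price=103, qty=3): fills=none; bids=[#7:3@103 #5:6@98 #4:4@95] asks=[-]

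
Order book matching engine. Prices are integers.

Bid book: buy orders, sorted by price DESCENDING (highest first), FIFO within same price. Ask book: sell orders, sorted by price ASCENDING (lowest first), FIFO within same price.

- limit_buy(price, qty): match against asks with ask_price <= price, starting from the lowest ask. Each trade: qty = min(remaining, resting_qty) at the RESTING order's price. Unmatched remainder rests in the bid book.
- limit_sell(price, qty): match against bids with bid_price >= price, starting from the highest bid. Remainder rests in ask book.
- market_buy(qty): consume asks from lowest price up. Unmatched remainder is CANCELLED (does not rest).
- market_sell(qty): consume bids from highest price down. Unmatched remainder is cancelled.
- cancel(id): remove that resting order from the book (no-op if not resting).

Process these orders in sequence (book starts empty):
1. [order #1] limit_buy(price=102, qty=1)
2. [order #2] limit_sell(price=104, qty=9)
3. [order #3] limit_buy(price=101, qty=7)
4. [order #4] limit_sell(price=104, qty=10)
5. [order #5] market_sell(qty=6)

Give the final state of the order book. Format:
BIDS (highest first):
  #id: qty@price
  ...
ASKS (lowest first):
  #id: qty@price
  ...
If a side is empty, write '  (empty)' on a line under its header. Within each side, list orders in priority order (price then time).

Answer: BIDS (highest first):
  #3: 2@101
ASKS (lowest first):
  #2: 9@104
  #4: 10@104

Derivation:
After op 1 [order #1] limit_buy(price=102, qty=1): fills=none; bids=[#1:1@102] asks=[-]
After op 2 [order #2] limit_sell(price=104, qty=9): fills=none; bids=[#1:1@102] asks=[#2:9@104]
After op 3 [order #3] limit_buy(price=101, qty=7): fills=none; bids=[#1:1@102 #3:7@101] asks=[#2:9@104]
After op 4 [order #4] limit_sell(price=104, qty=10): fills=none; bids=[#1:1@102 #3:7@101] asks=[#2:9@104 #4:10@104]
After op 5 [order #5] market_sell(qty=6): fills=#1x#5:1@102 #3x#5:5@101; bids=[#3:2@101] asks=[#2:9@104 #4:10@104]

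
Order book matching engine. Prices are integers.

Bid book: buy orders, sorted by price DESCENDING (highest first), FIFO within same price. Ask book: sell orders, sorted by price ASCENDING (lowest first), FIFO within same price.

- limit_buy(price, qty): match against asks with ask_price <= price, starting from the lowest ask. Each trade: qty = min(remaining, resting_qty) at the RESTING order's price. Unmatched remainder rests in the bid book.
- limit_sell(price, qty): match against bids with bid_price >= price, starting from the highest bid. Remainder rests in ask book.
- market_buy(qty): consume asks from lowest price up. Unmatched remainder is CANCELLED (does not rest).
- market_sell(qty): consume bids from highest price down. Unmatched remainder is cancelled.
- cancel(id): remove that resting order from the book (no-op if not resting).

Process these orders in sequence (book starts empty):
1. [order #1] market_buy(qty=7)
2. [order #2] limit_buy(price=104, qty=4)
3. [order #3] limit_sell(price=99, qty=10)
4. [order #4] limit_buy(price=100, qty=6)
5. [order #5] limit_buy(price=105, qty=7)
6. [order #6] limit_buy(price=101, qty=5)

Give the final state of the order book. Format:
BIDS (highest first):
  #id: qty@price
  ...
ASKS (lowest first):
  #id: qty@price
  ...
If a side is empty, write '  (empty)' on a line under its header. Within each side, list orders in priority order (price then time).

Answer: BIDS (highest first):
  #5: 7@105
  #6: 5@101
ASKS (lowest first):
  (empty)

Derivation:
After op 1 [order #1] market_buy(qty=7): fills=none; bids=[-] asks=[-]
After op 2 [order #2] limit_buy(price=104, qty=4): fills=none; bids=[#2:4@104] asks=[-]
After op 3 [order #3] limit_sell(price=99, qty=10): fills=#2x#3:4@104; bids=[-] asks=[#3:6@99]
After op 4 [order #4] limit_buy(price=100, qty=6): fills=#4x#3:6@99; bids=[-] asks=[-]
After op 5 [order #5] limit_buy(price=105, qty=7): fills=none; bids=[#5:7@105] asks=[-]
After op 6 [order #6] limit_buy(price=101, qty=5): fills=none; bids=[#5:7@105 #6:5@101] asks=[-]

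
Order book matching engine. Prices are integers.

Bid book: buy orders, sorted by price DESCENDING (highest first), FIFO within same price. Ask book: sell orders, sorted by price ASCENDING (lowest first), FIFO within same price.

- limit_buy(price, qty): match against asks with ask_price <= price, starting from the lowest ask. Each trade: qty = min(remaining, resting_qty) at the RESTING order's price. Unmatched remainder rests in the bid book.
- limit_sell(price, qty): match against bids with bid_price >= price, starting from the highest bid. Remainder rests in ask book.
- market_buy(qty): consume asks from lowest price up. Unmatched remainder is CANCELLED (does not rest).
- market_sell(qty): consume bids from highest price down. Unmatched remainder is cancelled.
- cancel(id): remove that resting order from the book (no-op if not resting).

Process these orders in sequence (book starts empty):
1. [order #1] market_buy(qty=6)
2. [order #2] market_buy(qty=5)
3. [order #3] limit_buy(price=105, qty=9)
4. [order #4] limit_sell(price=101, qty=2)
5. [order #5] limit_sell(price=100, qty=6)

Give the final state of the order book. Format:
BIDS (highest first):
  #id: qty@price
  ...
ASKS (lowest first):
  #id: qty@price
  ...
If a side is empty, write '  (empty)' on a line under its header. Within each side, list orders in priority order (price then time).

Answer: BIDS (highest first):
  #3: 1@105
ASKS (lowest first):
  (empty)

Derivation:
After op 1 [order #1] market_buy(qty=6): fills=none; bids=[-] asks=[-]
After op 2 [order #2] market_buy(qty=5): fills=none; bids=[-] asks=[-]
After op 3 [order #3] limit_buy(price=105, qty=9): fills=none; bids=[#3:9@105] asks=[-]
After op 4 [order #4] limit_sell(price=101, qty=2): fills=#3x#4:2@105; bids=[#3:7@105] asks=[-]
After op 5 [order #5] limit_sell(price=100, qty=6): fills=#3x#5:6@105; bids=[#3:1@105] asks=[-]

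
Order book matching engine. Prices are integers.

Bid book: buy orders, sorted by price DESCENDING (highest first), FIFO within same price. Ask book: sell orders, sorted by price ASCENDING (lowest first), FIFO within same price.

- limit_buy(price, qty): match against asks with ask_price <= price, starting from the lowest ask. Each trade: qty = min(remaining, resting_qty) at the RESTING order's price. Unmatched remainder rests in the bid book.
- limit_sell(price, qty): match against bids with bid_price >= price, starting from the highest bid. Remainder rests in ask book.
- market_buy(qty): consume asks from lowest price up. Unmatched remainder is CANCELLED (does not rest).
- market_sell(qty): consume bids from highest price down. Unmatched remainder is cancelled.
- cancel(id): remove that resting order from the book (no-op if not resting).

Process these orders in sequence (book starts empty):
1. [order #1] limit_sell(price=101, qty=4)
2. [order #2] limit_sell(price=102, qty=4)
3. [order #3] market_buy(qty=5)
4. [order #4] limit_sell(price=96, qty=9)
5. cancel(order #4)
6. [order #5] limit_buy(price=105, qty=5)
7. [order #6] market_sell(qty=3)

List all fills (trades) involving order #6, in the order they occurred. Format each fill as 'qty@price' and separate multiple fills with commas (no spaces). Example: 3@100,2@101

After op 1 [order #1] limit_sell(price=101, qty=4): fills=none; bids=[-] asks=[#1:4@101]
After op 2 [order #2] limit_sell(price=102, qty=4): fills=none; bids=[-] asks=[#1:4@101 #2:4@102]
After op 3 [order #3] market_buy(qty=5): fills=#3x#1:4@101 #3x#2:1@102; bids=[-] asks=[#2:3@102]
After op 4 [order #4] limit_sell(price=96, qty=9): fills=none; bids=[-] asks=[#4:9@96 #2:3@102]
After op 5 cancel(order #4): fills=none; bids=[-] asks=[#2:3@102]
After op 6 [order #5] limit_buy(price=105, qty=5): fills=#5x#2:3@102; bids=[#5:2@105] asks=[-]
After op 7 [order #6] market_sell(qty=3): fills=#5x#6:2@105; bids=[-] asks=[-]

Answer: 2@105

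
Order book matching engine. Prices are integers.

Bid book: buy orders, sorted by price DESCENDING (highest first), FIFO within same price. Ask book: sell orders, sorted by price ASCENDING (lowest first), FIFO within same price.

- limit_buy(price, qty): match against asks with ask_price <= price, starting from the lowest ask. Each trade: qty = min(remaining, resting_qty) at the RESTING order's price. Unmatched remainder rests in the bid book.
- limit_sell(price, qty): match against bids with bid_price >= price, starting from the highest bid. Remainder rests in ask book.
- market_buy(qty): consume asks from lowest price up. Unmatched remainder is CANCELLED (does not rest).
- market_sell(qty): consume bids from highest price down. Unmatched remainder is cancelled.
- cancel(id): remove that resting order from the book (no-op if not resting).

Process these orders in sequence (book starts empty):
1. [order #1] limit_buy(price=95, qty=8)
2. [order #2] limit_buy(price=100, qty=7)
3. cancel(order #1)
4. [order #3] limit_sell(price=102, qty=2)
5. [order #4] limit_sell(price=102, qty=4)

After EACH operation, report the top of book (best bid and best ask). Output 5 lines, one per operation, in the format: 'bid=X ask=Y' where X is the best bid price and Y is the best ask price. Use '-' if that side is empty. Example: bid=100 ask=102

After op 1 [order #1] limit_buy(price=95, qty=8): fills=none; bids=[#1:8@95] asks=[-]
After op 2 [order #2] limit_buy(price=100, qty=7): fills=none; bids=[#2:7@100 #1:8@95] asks=[-]
After op 3 cancel(order #1): fills=none; bids=[#2:7@100] asks=[-]
After op 4 [order #3] limit_sell(price=102, qty=2): fills=none; bids=[#2:7@100] asks=[#3:2@102]
After op 5 [order #4] limit_sell(price=102, qty=4): fills=none; bids=[#2:7@100] asks=[#3:2@102 #4:4@102]

Answer: bid=95 ask=-
bid=100 ask=-
bid=100 ask=-
bid=100 ask=102
bid=100 ask=102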